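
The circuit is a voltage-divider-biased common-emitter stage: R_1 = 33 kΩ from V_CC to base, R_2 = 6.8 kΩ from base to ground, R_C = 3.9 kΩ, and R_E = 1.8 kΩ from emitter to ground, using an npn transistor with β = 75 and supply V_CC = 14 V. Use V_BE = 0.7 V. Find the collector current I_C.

Thevenize the base divider: V_Th = V_CC·R_2/(R_1+R_2) = 14×6.8/39.8 = 2.39 V, R_Th = R_1‖R_2 = 5.64 kΩ.
Base-emitter loop: V_Th = I_B·R_Th + V_BE + (β+1)I_B·R_E, so I_B = (2.39 − 0.7) / (5.64 + 76×1.8) = 0.0119 mA.
I_C = β·I_B = 75×0.0119 = 0.891 mA, and I_E = (β+1)I_B = 0.903 mA.
V_CE = V_CC − I_C·R_C − I_E·R_E = 14 − 0.891×3.9 − 0.903×1.8 = 8.9 V.
V_CE = 8.9 V > 0.2 V confirms active-region operation.

I_C ≈ 0.89 mA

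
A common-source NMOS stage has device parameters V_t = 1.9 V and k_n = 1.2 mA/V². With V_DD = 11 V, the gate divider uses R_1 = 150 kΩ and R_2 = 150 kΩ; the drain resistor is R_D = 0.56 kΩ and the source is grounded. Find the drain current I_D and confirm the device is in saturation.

V_G = V_DD·R_2/(R_1+R_2) = 11×150/300 = 5.5 V. With the source grounded, V_GS = V_G = 5.5 V.
Assume saturation: I_D = (k_n/2)(V_GS − V_t)² = (1.2/2)×(5.5 − 1.9)² = 0.6×3.6² = 7.78 mA.
V_DS = V_DD − I_D·R_D = 11 − 7.78×0.56 = 6.65 V.
Saturation requires V_DS ≥ V_GS − V_t = 3.6 V; 6.65 ≥ 3.6 ✓.

I_D ≈ 7.8 mA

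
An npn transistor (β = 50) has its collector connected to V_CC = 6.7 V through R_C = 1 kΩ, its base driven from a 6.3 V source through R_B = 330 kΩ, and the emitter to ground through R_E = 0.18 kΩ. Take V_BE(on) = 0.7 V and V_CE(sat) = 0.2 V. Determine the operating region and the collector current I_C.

Assume active. Base-emitter loop: I_B = (V_BB − V_BE)/(R_B + (β+1)R_E) = (6.3 − 0.7)/(330 + 51×0.18) = 0.0165 mA.
I_C = β·I_B = 50×0.0165 = 0.826 mA.
V_CE = V_CC − I_C·R_C − I_E·R_E = 6.7 − 0.826×1 − 0.842×0.18 = 5.72 V > V_CE(sat), so the active-region assumption holds.

active; I_C ≈ 0.83 mA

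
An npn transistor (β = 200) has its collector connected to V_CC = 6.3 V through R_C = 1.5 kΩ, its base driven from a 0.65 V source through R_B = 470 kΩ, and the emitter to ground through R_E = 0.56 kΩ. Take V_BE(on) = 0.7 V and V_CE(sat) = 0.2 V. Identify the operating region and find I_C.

V_BB = 0.65 V ≤ V_BE(on) = 0.7 V, so the base-emitter junction is not forward biased.
The transistor is in cutoff: I_B = I_C = 0.

cutoff; I_C ≈ 0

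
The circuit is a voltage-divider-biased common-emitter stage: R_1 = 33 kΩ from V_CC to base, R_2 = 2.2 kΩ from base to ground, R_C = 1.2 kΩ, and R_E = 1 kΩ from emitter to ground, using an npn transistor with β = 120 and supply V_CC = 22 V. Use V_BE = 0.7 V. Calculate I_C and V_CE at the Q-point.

I_C ≈ 0.66 mA, V_CE ≈ 21 V

Thevenize the base divider: V_Th = V_CC·R_2/(R_1+R_2) = 22×2.2/35.2 = 1.38 V, R_Th = R_1‖R_2 = 2.06 kΩ.
Base-emitter loop: V_Th = I_B·R_Th + V_BE + (β+1)I_B·R_E, so I_B = (1.38 − 0.7) / (2.06 + 121×1) = 0.00549 mA.
I_C = β·I_B = 120×0.00549 = 0.658 mA, and I_E = (β+1)I_B = 0.664 mA.
V_CE = V_CC − I_C·R_C − I_E·R_E = 22 − 0.658×1.2 − 0.664×1 = 20.5 V.
V_CE = 20.5 V > 0.2 V confirms active-region operation.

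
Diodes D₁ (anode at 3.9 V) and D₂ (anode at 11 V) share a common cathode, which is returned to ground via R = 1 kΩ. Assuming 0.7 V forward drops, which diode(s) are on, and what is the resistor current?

Only D₂ conducts; I_R ≈ 10 mA

Assume both conduct. Then node N would need to be at both 3.9−0.7 = 3.2 V and 11−0.7 = 10.3 V, which is impossible.
Assume only D₂ conducts: V_N = 11 − 0.7 = 10.3 V, so I_R = 10.3/1 = 10.3 mA.
Check D₁: its anode-to-cathode voltage is 3.9 − 10.3 = -6.4 V < 0.7 V, so it is off. The assumption is consistent.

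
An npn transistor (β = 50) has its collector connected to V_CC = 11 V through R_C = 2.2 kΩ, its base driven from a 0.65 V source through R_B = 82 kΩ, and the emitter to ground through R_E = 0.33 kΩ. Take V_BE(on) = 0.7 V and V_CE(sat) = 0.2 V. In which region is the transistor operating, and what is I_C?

cutoff; I_C ≈ 0

V_BB = 0.65 V ≤ V_BE(on) = 0.7 V, so the base-emitter junction is not forward biased.
The transistor is in cutoff: I_B = I_C = 0.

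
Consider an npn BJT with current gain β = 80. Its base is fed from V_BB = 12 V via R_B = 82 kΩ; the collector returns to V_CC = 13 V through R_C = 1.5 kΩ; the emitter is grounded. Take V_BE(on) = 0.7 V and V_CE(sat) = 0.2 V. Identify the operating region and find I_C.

Assume active: I_B = (12 − 0.7)/82 = 0.138 mA, giving I_C = β·I_B = 11 mA.
But then V_CE = 13 − 11×1.5 = -3.54 V < V_CE(sat) = 0.2 V — impossible in the active region.
So the transistor is saturated. With V_CE = 0.2 V, I_C = (V_CC − 0.2)/R_C = 12.8/1.5 = 8.53 mA.
Check: β·I_B = 11 mA > I_C = 8.53 mA, confirming saturation.

saturation; I_C ≈ 8.5 mA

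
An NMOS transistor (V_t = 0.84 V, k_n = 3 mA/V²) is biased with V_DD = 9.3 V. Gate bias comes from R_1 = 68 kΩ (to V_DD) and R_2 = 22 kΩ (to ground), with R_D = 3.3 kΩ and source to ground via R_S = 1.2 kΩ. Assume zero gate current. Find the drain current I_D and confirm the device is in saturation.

V_G = V_DD·R_2/(R_1+R_2) = 9.3×22/90 = 2.27 V.
Assume saturation: I_D = (k_n/2)(V_GS − V_t)² with V_GS = V_G − I_D·R_S = 2.27 − 1.2·I_D.
Substituting gives 2.16·I_D² − 6.16·I_D + 3.08 = 0, with roots I_D = 0.647 or 2.2 mA.
The root I_D = 2.2 mA gives V_GS = -0.372 V ≤ V_t, so take I_D = 0.647 mA.
Then V_GS = 1.5 V and V_DS = V_DD − I_D(R_D+R_S) = 9.3 − 0.647×4.5 = 6.39 V.
Saturation requires V_DS ≥ V_GS − V_t = 0.657 V; 6.39 ≥ 0.657 ✓.

I_D ≈ 0.65 mA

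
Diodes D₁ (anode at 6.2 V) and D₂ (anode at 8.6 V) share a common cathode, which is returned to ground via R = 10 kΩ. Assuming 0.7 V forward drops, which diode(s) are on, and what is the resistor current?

Only D₂ conducts; I_R ≈ 0.79 mA

Assume both conduct. Then node N would need to be at both 6.2−0.7 = 5.5 V and 8.6−0.7 = 7.9 V, which is impossible.
Assume only D₂ conducts: V_N = 8.6 − 0.7 = 7.9 V, so I_R = 7.9/10 = 0.79 mA.
Check D₁: its anode-to-cathode voltage is 6.2 − 7.9 = -1.7 V < 0.7 V, so it is off. The assumption is consistent.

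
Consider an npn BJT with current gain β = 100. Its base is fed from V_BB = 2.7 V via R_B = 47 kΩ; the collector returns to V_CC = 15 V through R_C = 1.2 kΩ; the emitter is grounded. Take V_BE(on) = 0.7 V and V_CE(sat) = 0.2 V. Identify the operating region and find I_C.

active; I_C ≈ 4.3 mA

Assume active. Base-emitter loop: I_B = (V_BB − V_BE)/R_B = (2.7 − 0.7)/47 = 0.0426 mA.
I_C = β·I_B = 100×0.0426 = 4.26 mA.
V_CE = V_CC − I_C·R_C = 15 − 4.26×1.2 = 9.89 V > V_CE(sat), so the active-region assumption holds.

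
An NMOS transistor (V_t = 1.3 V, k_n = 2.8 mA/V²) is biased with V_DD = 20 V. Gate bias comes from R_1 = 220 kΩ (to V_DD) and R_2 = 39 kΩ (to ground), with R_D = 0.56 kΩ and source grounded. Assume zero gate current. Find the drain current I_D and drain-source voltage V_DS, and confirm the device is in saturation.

I_D ≈ 4.1 mA, V_DS ≈ 18 V

V_G = V_DD·R_2/(R_1+R_2) = 20×39/259 = 3.01 V. With the source grounded, V_GS = V_G = 3.01 V.
Assume saturation: I_D = (k_n/2)(V_GS − V_t)² = (2.8/2)×(3.01 − 1.3)² = 1.4×1.71² = 4.1 mA.
V_DS = V_DD − I_D·R_D = 20 − 4.1×0.56 = 17.7 V.
Saturation requires V_DS ≥ V_GS − V_t = 1.71 V; 17.7 ≥ 1.71 ✓.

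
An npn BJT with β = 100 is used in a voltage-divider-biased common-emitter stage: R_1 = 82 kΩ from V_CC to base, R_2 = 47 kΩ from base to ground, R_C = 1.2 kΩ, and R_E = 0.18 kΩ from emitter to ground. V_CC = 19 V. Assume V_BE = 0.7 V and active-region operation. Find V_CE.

Thevenize the base divider: V_Th = V_CC·R_2/(R_1+R_2) = 19×47/129 = 6.92 V, R_Th = R_1‖R_2 = 29.9 kΩ.
Base-emitter loop: V_Th = I_B·R_Th + V_BE + (β+1)I_B·R_E, so I_B = (6.92 − 0.7) / (29.9 + 101×0.18) = 0.129 mA.
I_C = β·I_B = 100×0.129 = 12.9 mA, and I_E = (β+1)I_B = 13.1 mA.
V_CE = V_CC − I_C·R_C − I_E·R_E = 19 − 12.9×1.2 − 13.1×0.18 = 1.11 V.
V_CE = 1.11 V > 0.2 V confirms active-region operation.

V_CE ≈ 1.1 V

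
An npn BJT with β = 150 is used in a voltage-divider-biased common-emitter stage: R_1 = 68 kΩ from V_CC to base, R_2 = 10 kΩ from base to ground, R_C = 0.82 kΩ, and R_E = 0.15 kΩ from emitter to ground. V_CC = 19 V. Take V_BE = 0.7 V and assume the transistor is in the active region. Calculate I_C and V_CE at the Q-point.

Thevenize the base divider: V_Th = V_CC·R_2/(R_1+R_2) = 19×10/78 = 2.44 V, R_Th = R_1‖R_2 = 8.72 kΩ.
Base-emitter loop: V_Th = I_B·R_Th + V_BE + (β+1)I_B·R_E, so I_B = (2.44 − 0.7) / (8.72 + 151×0.15) = 0.0553 mA.
I_C = β·I_B = 150×0.0553 = 8.3 mA, and I_E = (β+1)I_B = 8.36 mA.
V_CE = V_CC − I_C·R_C − I_E·R_E = 19 − 8.3×0.82 − 8.36×0.15 = 10.9 V.
V_CE = 10.9 V > 0.2 V confirms active-region operation.

I_C ≈ 8.3 mA, V_CE ≈ 11 V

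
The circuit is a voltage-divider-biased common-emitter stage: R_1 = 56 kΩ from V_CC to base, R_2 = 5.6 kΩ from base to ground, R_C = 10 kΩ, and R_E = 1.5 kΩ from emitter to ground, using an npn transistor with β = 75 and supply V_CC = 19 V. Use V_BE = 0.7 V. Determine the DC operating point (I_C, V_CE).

I_C ≈ 0.65 mA, V_CE ≈ 12 V

Thevenize the base divider: V_Th = V_CC·R_2/(R_1+R_2) = 19×5.6/61.6 = 1.73 V, R_Th = R_1‖R_2 = 5.09 kΩ.
Base-emitter loop: V_Th = I_B·R_Th + V_BE + (β+1)I_B·R_E, so I_B = (1.73 − 0.7) / (5.09 + 76×1.5) = 0.00863 mA.
I_C = β·I_B = 75×0.00863 = 0.647 mA, and I_E = (β+1)I_B = 0.656 mA.
V_CE = V_CC − I_C·R_C − I_E·R_E = 19 − 0.647×10 − 0.656×1.5 = 11.5 V.
V_CE = 11.5 V > 0.2 V confirms active-region operation.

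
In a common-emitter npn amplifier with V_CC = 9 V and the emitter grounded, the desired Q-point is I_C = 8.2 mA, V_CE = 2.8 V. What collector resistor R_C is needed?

R_C ≈ 0.76 kΩ

Collector loop: V_CC = I_C·R_C + V_CE.
R_C = (V_CC − V_CE)/I_C = (9 − 2.8)/8.2 = 0.756 kΩ.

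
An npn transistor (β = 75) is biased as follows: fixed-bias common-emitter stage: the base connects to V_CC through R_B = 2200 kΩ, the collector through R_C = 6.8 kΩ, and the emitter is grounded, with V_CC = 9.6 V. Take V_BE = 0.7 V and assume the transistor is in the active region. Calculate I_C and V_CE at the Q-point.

I_C ≈ 0.3 mA, V_CE ≈ 7.5 V

Base loop: V_CC = I_B·R_B + V_BE, so I_B = (9.6 − 0.7)/2200 kΩ = 0.00405 mA.
In the active region I_C = β·I_B = 75 × 0.00405 = 0.303 mA.
Collector loop: V_CE = V_CC − I_C·R_C = 9.6 − 0.303×6.8 = 7.54 V.
Since V_CE = 7.54 V > V_CE(sat) ≈ 0.2 V, the transistor is in the active region as assumed.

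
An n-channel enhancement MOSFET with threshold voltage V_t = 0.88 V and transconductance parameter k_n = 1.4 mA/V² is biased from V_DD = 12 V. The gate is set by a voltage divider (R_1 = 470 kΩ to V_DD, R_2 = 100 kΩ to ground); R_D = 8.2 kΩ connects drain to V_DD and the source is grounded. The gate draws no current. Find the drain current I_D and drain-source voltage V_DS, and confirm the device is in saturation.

I_D ≈ 1.1 mA, V_DS ≈ 3.4 V

V_G = V_DD·R_2/(R_1+R_2) = 12×100/570 = 2.11 V. With the source grounded, V_GS = V_G = 2.11 V.
Assume saturation: I_D = (k_n/2)(V_GS − V_t)² = (1.4/2)×(2.11 − 0.88)² = 0.7×1.23² = 1.05 mA.
V_DS = V_DD − I_D·R_D = 12 − 1.05×8.2 = 3.38 V.
Saturation requires V_DS ≥ V_GS − V_t = 1.23 V; 3.38 ≥ 1.23 ✓.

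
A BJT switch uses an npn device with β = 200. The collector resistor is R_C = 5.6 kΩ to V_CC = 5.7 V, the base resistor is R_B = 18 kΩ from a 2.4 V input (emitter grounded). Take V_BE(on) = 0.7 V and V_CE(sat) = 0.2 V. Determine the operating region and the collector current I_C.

saturation; I_C ≈ 0.98 mA

Assume active: I_B = (2.4 − 0.7)/18 = 0.0944 mA, giving I_C = β·I_B = 18.9 mA.
But then V_CE = 5.7 − 18.9×5.6 = -100 V < V_CE(sat) = 0.2 V — impossible in the active region.
So the transistor is saturated. With V_CE = 0.2 V, I_C = (V_CC − 0.2)/R_C = 5.5/5.6 = 0.982 mA.
Check: β·I_B = 18.9 mA > I_C = 0.982 mA, confirming saturation.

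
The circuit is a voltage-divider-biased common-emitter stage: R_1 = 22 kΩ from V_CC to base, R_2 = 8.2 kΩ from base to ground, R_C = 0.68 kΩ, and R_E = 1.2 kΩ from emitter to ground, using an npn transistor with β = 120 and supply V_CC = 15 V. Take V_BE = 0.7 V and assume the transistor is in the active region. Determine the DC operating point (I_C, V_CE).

Thevenize the base divider: V_Th = V_CC·R_2/(R_1+R_2) = 15×8.2/30.2 = 4.07 V, R_Th = R_1‖R_2 = 5.97 kΩ.
Base-emitter loop: V_Th = I_B·R_Th + V_BE + (β+1)I_B·R_E, so I_B = (4.07 − 0.7) / (5.97 + 121×1.2) = 0.0223 mA.
I_C = β·I_B = 120×0.0223 = 2.68 mA, and I_E = (β+1)I_B = 2.7 mA.
V_CE = V_CC − I_C·R_C − I_E·R_E = 15 − 2.68×0.68 − 2.7×1.2 = 9.94 V.
V_CE = 9.94 V > 0.2 V confirms active-region operation.

I_C ≈ 2.7 mA, V_CE ≈ 9.9 V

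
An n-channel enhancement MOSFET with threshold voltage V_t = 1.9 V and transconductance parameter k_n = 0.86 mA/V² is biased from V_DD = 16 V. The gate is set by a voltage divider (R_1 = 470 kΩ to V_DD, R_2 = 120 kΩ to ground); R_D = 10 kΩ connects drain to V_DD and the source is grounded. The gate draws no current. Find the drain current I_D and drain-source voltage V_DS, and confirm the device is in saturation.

I_D ≈ 0.79 mA, V_DS ≈ 8.1 V

V_G = V_DD·R_2/(R_1+R_2) = 16×120/590 = 3.25 V. With the source grounded, V_GS = V_G = 3.25 V.
Assume saturation: I_D = (k_n/2)(V_GS − V_t)² = (0.86/2)×(3.25 − 1.9)² = 0.43×1.35² = 0.789 mA.
V_DS = V_DD − I_D·R_D = 16 − 0.789×10 = 8.11 V.
Saturation requires V_DS ≥ V_GS − V_t = 1.35 V; 8.11 ≥ 1.35 ✓.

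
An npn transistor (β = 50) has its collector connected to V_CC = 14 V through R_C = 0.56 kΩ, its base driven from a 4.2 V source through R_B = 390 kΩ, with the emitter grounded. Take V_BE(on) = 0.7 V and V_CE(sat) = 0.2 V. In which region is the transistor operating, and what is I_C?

Assume active. Base-emitter loop: I_B = (V_BB − V_BE)/R_B = (4.2 − 0.7)/390 = 0.00897 mA.
I_C = β·I_B = 50×0.00897 = 0.449 mA.
V_CE = V_CC − I_C·R_C = 14 − 0.449×0.56 = 13.7 V > V_CE(sat), so the active-region assumption holds.

active; I_C ≈ 0.45 mA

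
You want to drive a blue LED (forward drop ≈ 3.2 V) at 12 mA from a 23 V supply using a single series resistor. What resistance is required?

R ≈ 1.7 kΩ

The resistor drops V_S − V_D = 23 − 3.2 = 19.8 V at 12 mA.
R = 19.8 V / 12 mA = 1.65 kΩ.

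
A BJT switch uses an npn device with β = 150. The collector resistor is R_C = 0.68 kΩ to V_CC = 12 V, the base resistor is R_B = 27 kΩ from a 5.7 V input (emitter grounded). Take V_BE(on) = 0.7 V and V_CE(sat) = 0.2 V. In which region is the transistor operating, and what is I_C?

saturation; I_C ≈ 17 mA

Assume active: I_B = (5.7 − 0.7)/27 = 0.185 mA, giving I_C = β·I_B = 27.8 mA.
But then V_CE = 12 − 27.8×0.68 = -6.89 V < V_CE(sat) = 0.2 V — impossible in the active region.
So the transistor is saturated. With V_CE = 0.2 V, I_C = (V_CC − 0.2)/R_C = 11.8/0.68 = 17.4 mA.
Check: β·I_B = 27.8 mA > I_C = 17.4 mA, confirming saturation.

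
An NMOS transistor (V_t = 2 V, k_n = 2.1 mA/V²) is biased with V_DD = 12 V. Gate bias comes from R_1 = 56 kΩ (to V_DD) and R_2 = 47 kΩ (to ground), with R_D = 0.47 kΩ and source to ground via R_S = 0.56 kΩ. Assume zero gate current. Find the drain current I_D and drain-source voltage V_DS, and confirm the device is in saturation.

I_D ≈ 3.1 mA, V_DS ≈ 8.8 V

V_G = V_DD·R_2/(R_1+R_2) = 12×47/103 = 5.48 V.
Assume saturation: I_D = (k_n/2)(V_GS − V_t)² with V_GS = V_G − I_D·R_S = 5.48 − 0.56·I_D.
Substituting gives 0.329·I_D² − 5.09·I_D + 12.7 = 0, with roots I_D = 3.13 or 12.3 mA.
The root I_D = 12.3 mA gives V_GS = -1.43 V ≤ V_t, so take I_D = 3.13 mA.
Then V_GS = 3.73 V and V_DS = V_DD − I_D(R_D+R_S) = 12 − 3.13×1.03 = 8.78 V.
Saturation requires V_DS ≥ V_GS − V_t = 1.73 V; 8.78 ≥ 1.73 ✓.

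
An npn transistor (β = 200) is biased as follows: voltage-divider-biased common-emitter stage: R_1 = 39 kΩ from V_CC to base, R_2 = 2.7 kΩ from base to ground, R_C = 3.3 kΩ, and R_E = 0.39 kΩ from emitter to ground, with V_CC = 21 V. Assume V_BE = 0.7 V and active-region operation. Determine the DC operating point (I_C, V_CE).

I_C ≈ 1.6 mA, V_CE ≈ 15 V

Thevenize the base divider: V_Th = V_CC·R_2/(R_1+R_2) = 21×2.7/41.7 = 1.36 V, R_Th = R_1‖R_2 = 2.53 kΩ.
Base-emitter loop: V_Th = I_B·R_Th + V_BE + (β+1)I_B·R_E, so I_B = (1.36 − 0.7) / (2.53 + 201×0.39) = 0.00815 mA.
I_C = β·I_B = 200×0.00815 = 1.63 mA, and I_E = (β+1)I_B = 1.64 mA.
V_CE = V_CC − I_C·R_C − I_E·R_E = 21 − 1.63×3.3 − 1.64×0.39 = 15 V.
V_CE = 15 V > 0.2 V confirms active-region operation.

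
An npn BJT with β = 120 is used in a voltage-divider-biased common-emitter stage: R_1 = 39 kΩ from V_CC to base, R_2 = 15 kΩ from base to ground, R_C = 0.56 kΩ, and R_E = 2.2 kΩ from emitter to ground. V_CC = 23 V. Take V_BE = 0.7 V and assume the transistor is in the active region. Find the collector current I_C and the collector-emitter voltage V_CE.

Thevenize the base divider: V_Th = V_CC·R_2/(R_1+R_2) = 23×15/54 = 6.39 V, R_Th = R_1‖R_2 = 10.8 kΩ.
Base-emitter loop: V_Th = I_B·R_Th + V_BE + (β+1)I_B·R_E, so I_B = (6.39 − 0.7) / (10.8 + 121×2.2) = 0.0205 mA.
I_C = β·I_B = 120×0.0205 = 2.46 mA, and I_E = (β+1)I_B = 2.48 mA.
V_CE = V_CC − I_C·R_C − I_E·R_E = 23 − 2.46×0.56 − 2.48×2.2 = 16.2 V.
V_CE = 16.2 V > 0.2 V confirms active-region operation.

I_C ≈ 2.5 mA, V_CE ≈ 16 V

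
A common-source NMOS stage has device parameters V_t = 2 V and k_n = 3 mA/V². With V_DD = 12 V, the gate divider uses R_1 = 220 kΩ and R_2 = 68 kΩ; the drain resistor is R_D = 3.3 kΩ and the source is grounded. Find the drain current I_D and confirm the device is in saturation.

V_G = V_DD·R_2/(R_1+R_2) = 12×68/288 = 2.83 V. With the source grounded, V_GS = V_G = 2.83 V.
Assume saturation: I_D = (k_n/2)(V_GS − V_t)² = (3/2)×(2.83 − 2)² = 1.5×0.833² = 1.04 mA.
V_DS = V_DD − I_D·R_D = 12 − 1.04×3.3 = 8.56 V.
Saturation requires V_DS ≥ V_GS − V_t = 0.833 V; 8.56 ≥ 0.833 ✓.

I_D ≈ 1 mA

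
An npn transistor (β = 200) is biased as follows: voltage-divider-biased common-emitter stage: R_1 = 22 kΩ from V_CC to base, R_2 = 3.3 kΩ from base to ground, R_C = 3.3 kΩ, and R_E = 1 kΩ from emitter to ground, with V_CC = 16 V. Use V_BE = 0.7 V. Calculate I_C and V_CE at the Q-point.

Thevenize the base divider: V_Th = V_CC·R_2/(R_1+R_2) = 16×3.3/25.3 = 2.09 V, R_Th = R_1‖R_2 = 2.87 kΩ.
Base-emitter loop: V_Th = I_B·R_Th + V_BE + (β+1)I_B·R_E, so I_B = (2.09 − 0.7) / (2.87 + 201×1) = 0.0068 mA.
I_C = β·I_B = 200×0.0068 = 1.36 mA, and I_E = (β+1)I_B = 1.37 mA.
V_CE = V_CC − I_C·R_C − I_E·R_E = 16 − 1.36×3.3 − 1.37×1 = 10.1 V.
V_CE = 10.1 V > 0.2 V confirms active-region operation.

I_C ≈ 1.4 mA, V_CE ≈ 10 V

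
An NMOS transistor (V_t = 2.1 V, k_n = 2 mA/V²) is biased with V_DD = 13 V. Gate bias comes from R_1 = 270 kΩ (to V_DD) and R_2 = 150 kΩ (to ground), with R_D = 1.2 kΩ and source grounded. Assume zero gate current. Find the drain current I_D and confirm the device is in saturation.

I_D ≈ 6.5 mA

V_G = V_DD·R_2/(R_1+R_2) = 13×150/420 = 4.64 V. With the source grounded, V_GS = V_G = 4.64 V.
Assume saturation: I_D = (k_n/2)(V_GS − V_t)² = (2/2)×(4.64 − 2.1)² = 1×2.54² = 6.47 mA.
V_DS = V_DD − I_D·R_D = 13 − 6.47×1.2 = 5.24 V.
Saturation requires V_DS ≥ V_GS − V_t = 2.54 V; 5.24 ≥ 2.54 ✓.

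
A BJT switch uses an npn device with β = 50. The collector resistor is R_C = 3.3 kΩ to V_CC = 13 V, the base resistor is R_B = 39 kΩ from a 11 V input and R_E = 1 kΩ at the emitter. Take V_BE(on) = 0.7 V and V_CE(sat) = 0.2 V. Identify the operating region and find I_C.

saturation; I_C ≈ 2.9 mA

Assume active: I_B = (11 − 0.7)/(39 + 51×1) = 0.114 mA, I_C = β·I_B = 5.72 mA.
Then V_CE = 13 − 5.72×3.3 − 5.84×1 = -11.7 V < 0.2 V — the active assumption fails.
Re-solve with V_CE = 0.2 V. KCL at the emitter: V_E/R_E = (V_BB−0.7−V_E)/R_B + (V_CC−0.2−V_E)/R_C, giving V_E = 3.12 V.
I_C = (V_CC − 0.2 − V_E)/R_C = (12.8 − 3.12)/3.3 = 2.93 mA.
Check: I_B = (10.3 − 3.12)/39 = 0.184 mA, and β·I_B = 9.21 mA > I_C, confirming saturation.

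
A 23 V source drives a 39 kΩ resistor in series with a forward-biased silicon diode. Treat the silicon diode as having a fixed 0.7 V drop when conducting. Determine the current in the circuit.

KVL around the loop: 23 = V_D + I·R = 0.7 + I × 39 kΩ.
So I = (23 − 0.7) / 39 kΩ = 22.3 / 39 = 0.572 mA.

I ≈ 0.57 mA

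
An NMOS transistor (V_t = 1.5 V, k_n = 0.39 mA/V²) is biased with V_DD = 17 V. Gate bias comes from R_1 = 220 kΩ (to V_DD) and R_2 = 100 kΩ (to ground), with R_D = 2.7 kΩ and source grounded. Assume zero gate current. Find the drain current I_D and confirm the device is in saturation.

V_G = V_DD·R_2/(R_1+R_2) = 17×100/320 = 5.31 V. With the source grounded, V_GS = V_G = 5.31 V.
Assume saturation: I_D = (k_n/2)(V_GS − V_t)² = (0.39/2)×(5.31 − 1.5)² = 0.195×3.81² = 2.83 mA.
V_DS = V_DD − I_D·R_D = 17 − 2.83×2.7 = 9.35 V.
Saturation requires V_DS ≥ V_GS − V_t = 3.81 V; 9.35 ≥ 3.81 ✓.

I_D ≈ 2.8 mA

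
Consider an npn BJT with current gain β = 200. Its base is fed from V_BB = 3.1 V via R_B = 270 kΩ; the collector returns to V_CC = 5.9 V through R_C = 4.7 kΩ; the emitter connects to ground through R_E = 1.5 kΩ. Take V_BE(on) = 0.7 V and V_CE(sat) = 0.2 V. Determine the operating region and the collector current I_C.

Assume active. Base-emitter loop: I_B = (V_BB − V_BE)/(R_B + (β+1)R_E) = (3.1 − 0.7)/(270 + 201×1.5) = 0.0042 mA.
I_C = β·I_B = 200×0.0042 = 0.84 mA.
V_CE = V_CC − I_C·R_C − I_E·R_E = 5.9 − 0.84×4.7 − 0.844×1.5 = 0.686 V > V_CE(sat), so the active-region assumption holds.

active; I_C ≈ 0.84 mA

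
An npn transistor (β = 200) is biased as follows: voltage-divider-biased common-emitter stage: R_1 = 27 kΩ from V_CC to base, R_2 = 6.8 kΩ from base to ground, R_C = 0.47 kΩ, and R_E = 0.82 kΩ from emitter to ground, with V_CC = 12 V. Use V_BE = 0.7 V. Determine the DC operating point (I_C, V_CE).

Thevenize the base divider: V_Th = V_CC·R_2/(R_1+R_2) = 12×6.8/33.8 = 2.41 V, R_Th = R_1‖R_2 = 5.43 kΩ.
Base-emitter loop: V_Th = I_B·R_Th + V_BE + (β+1)I_B·R_E, so I_B = (2.41 − 0.7) / (5.43 + 201×0.82) = 0.0101 mA.
I_C = β·I_B = 200×0.0101 = 2.01 mA, and I_E = (β+1)I_B = 2.02 mA.
V_CE = V_CC − I_C·R_C − I_E·R_E = 12 − 2.01×0.47 − 2.02×0.82 = 9.39 V.
V_CE = 9.39 V > 0.2 V confirms active-region operation.

I_C ≈ 2 mA, V_CE ≈ 9.4 V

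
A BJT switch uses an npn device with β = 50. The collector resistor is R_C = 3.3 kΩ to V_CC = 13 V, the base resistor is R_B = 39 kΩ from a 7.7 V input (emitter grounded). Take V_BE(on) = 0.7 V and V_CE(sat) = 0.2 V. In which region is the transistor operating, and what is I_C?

saturation; I_C ≈ 3.9 mA

Assume active: I_B = (7.7 − 0.7)/39 = 0.179 mA, giving I_C = β·I_B = 8.97 mA.
But then V_CE = 13 − 8.97×3.3 = -16.6 V < V_CE(sat) = 0.2 V — impossible in the active region.
So the transistor is saturated. With V_CE = 0.2 V, I_C = (V_CC − 0.2)/R_C = 12.8/3.3 = 3.88 mA.
Check: β·I_B = 8.97 mA > I_C = 3.88 mA, confirming saturation.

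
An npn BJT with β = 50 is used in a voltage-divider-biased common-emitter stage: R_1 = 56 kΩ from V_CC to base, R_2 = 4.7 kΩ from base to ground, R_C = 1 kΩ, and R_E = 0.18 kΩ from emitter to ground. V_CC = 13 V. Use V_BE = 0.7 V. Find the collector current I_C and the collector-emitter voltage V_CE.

I_C ≈ 1.1 mA, V_CE ≈ 12 V

Thevenize the base divider: V_Th = V_CC·R_2/(R_1+R_2) = 13×4.7/60.7 = 1.01 V, R_Th = R_1‖R_2 = 4.34 kΩ.
Base-emitter loop: V_Th = I_B·R_Th + V_BE + (β+1)I_B·R_E, so I_B = (1.01 − 0.7) / (4.34 + 51×0.18) = 0.0227 mA.
I_C = β·I_B = 50×0.0227 = 1.13 mA, and I_E = (β+1)I_B = 1.16 mA.
V_CE = V_CC − I_C·R_C − I_E·R_E = 13 − 1.13×1 − 1.16×0.18 = 11.7 V.
V_CE = 11.7 V > 0.2 V confirms active-region operation.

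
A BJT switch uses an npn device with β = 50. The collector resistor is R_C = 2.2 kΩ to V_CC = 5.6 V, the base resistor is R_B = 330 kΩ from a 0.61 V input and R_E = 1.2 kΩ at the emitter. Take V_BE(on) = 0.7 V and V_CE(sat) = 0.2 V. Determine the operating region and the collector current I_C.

V_BB = 0.61 V ≤ V_BE(on) = 0.7 V, so the base-emitter junction is not forward biased.
The transistor is in cutoff: I_B = I_C = 0.

cutoff; I_C ≈ 0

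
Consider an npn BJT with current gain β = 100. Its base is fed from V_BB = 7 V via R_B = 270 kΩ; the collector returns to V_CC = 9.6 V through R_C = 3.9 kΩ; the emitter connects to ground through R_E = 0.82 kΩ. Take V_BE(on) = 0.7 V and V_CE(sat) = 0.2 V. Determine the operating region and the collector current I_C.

Assume active. Base-emitter loop: I_B = (V_BB − V_BE)/(R_B + (β+1)R_E) = (7 − 0.7)/(270 + 101×0.82) = 0.0179 mA.
I_C = β·I_B = 100×0.0179 = 1.79 mA.
V_CE = V_CC − I_C·R_C − I_E·R_E = 9.6 − 1.79×3.9 − 1.8×0.82 = 1.16 V > V_CE(sat), so the active-region assumption holds.

active; I_C ≈ 1.8 mA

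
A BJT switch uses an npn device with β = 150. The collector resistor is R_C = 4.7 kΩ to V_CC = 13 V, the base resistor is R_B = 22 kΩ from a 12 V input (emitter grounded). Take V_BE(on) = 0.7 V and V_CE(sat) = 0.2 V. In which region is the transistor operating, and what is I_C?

saturation; I_C ≈ 2.7 mA

Assume active: I_B = (12 − 0.7)/22 = 0.514 mA, giving I_C = β·I_B = 77 mA.
But then V_CE = 13 − 77×4.7 = -349 V < V_CE(sat) = 0.2 V — impossible in the active region.
So the transistor is saturated. With V_CE = 0.2 V, I_C = (V_CC − 0.2)/R_C = 12.8/4.7 = 2.72 mA.
Check: β·I_B = 77 mA > I_C = 2.72 mA, confirming saturation.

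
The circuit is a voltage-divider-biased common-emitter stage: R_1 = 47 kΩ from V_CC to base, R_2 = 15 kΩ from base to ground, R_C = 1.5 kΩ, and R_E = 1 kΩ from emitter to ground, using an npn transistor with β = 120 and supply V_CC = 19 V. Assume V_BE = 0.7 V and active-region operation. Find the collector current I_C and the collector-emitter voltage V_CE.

I_C ≈ 3.5 mA, V_CE ≈ 10 V

Thevenize the base divider: V_Th = V_CC·R_2/(R_1+R_2) = 19×15/62 = 4.6 V, R_Th = R_1‖R_2 = 11.4 kΩ.
Base-emitter loop: V_Th = I_B·R_Th + V_BE + (β+1)I_B·R_E, so I_B = (4.6 − 0.7) / (11.4 + 121×1) = 0.0294 mA.
I_C = β·I_B = 120×0.0294 = 3.53 mA, and I_E = (β+1)I_B = 3.56 mA.
V_CE = V_CC − I_C·R_C − I_E·R_E = 19 − 3.53×1.5 − 3.56×1 = 10.1 V.
V_CE = 10.1 V > 0.2 V confirms active-region operation.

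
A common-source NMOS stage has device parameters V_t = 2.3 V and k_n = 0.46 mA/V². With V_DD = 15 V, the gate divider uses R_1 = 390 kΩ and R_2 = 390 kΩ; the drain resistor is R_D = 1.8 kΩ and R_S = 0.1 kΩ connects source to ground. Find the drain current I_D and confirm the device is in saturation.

V_G = V_DD·R_2/(R_1+R_2) = 15×390/780 = 7.5 V.
Assume saturation: I_D = (k_n/2)(V_GS − V_t)² with V_GS = V_G − I_D·R_S = 7.5 − 0.1·I_D.
Substituting gives 0.0023·I_D² − 1.24·I_D + 6.22 = 0, with roots I_D = 5.07 or 534 mA.
The root I_D = 534 mA gives V_GS = -45.9 V ≤ V_t, so take I_D = 5.07 mA.
Then V_GS = 6.99 V and V_DS = V_DD − I_D(R_D+R_S) = 15 − 5.07×1.9 = 5.37 V.
Saturation requires V_DS ≥ V_GS − V_t = 4.69 V; 5.37 ≥ 4.69 ✓.

I_D ≈ 5.1 mA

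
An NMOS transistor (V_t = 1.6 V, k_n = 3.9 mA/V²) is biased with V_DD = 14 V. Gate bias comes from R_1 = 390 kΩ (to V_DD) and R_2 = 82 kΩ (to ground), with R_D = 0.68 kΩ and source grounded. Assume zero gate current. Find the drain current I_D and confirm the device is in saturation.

I_D ≈ 1.4 mA

V_G = V_DD·R_2/(R_1+R_2) = 14×82/472 = 2.43 V. With the source grounded, V_GS = V_G = 2.43 V.
Assume saturation: I_D = (k_n/2)(V_GS − V_t)² = (3.9/2)×(2.43 − 1.6)² = 1.95×0.832² = 1.35 mA.
V_DS = V_DD − I_D·R_D = 14 − 1.35×0.68 = 13.1 V.
Saturation requires V_DS ≥ V_GS − V_t = 0.832 V; 13.1 ≥ 0.832 ✓.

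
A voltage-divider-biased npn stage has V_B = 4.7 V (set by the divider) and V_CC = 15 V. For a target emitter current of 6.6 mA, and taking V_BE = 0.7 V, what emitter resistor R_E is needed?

V_E = V_B − V_BE = 4.7 − 0.7 = 4 V.
R_E = V_E / I_E = 4 / 6.6 = 0.606 kΩ.

R_E ≈ 0.61 kΩ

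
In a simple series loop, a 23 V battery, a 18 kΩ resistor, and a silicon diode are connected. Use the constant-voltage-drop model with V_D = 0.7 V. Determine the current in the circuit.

KVL around the loop: 23 = V_D + I·R = 0.7 + I × 18 kΩ.
So I = (23 − 0.7) / 18 kΩ = 22.3 / 18 = 1.24 mA.

I ≈ 1.2 mA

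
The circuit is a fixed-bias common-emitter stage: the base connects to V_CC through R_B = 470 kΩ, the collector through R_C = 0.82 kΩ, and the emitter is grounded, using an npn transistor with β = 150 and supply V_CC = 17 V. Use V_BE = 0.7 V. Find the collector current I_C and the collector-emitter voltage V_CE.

Base loop: V_CC = I_B·R_B + V_BE, so I_B = (17 − 0.7)/470 kΩ = 0.0347 mA.
In the active region I_C = β·I_B = 150 × 0.0347 = 5.2 mA.
Collector loop: V_CE = V_CC − I_C·R_C = 17 − 5.2×0.82 = 12.7 V.
Since V_CE = 12.7 V > V_CE(sat) ≈ 0.2 V, the transistor is in the active region as assumed.

I_C ≈ 5.2 mA, V_CE ≈ 13 V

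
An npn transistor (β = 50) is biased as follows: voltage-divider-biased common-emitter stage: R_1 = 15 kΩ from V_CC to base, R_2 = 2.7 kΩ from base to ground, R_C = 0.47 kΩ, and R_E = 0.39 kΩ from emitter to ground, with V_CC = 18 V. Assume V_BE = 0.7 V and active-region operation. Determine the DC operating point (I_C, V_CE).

I_C ≈ 4.6 mA, V_CE ≈ 14 V

Thevenize the base divider: V_Th = V_CC·R_2/(R_1+R_2) = 18×2.7/17.7 = 2.75 V, R_Th = R_1‖R_2 = 2.29 kΩ.
Base-emitter loop: V_Th = I_B·R_Th + V_BE + (β+1)I_B·R_E, so I_B = (2.75 − 0.7) / (2.29 + 51×0.39) = 0.0922 mA.
I_C = β·I_B = 50×0.0922 = 4.61 mA, and I_E = (β+1)I_B = 4.7 mA.
V_CE = V_CC − I_C·R_C − I_E·R_E = 18 − 4.61×0.47 − 4.7×0.39 = 14 V.
V_CE = 14 V > 0.2 V confirms active-region operation.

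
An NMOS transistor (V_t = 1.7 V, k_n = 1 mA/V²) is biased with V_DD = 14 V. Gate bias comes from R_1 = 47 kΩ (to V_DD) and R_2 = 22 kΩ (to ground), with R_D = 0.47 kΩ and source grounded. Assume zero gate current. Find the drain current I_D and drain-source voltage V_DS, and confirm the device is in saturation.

I_D ≈ 3.8 mA, V_DS ≈ 12 V

V_G = V_DD·R_2/(R_1+R_2) = 14×22/69 = 4.46 V. With the source grounded, V_GS = V_G = 4.46 V.
Assume saturation: I_D = (k_n/2)(V_GS − V_t)² = (1/2)×(4.46 − 1.7)² = 0.5×2.76² = 3.82 mA.
V_DS = V_DD − I_D·R_D = 14 − 3.82×0.47 = 12.2 V.
Saturation requires V_DS ≥ V_GS − V_t = 2.76 V; 12.2 ≥ 2.76 ✓.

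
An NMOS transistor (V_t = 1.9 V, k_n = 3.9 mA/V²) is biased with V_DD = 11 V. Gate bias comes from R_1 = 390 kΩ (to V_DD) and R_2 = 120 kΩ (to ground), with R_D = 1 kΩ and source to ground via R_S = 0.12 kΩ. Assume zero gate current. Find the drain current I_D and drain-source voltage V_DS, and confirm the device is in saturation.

I_D ≈ 0.71 mA, V_DS ≈ 10 V

V_G = V_DD·R_2/(R_1+R_2) = 11×120/510 = 2.59 V.
Assume saturation: I_D = (k_n/2)(V_GS − V_t)² with V_GS = V_G − I_D·R_S = 2.59 − 0.12·I_D.
Substituting gives 0.0281·I_D² − 1.32·I_D + 0.924 = 0, with roots I_D = 0.709 or 46.4 mA.
The root I_D = 46.4 mA gives V_GS = -2.98 V ≤ V_t, so take I_D = 0.709 mA.
Then V_GS = 2.5 V and V_DS = V_DD − I_D(R_D+R_S) = 11 − 0.709×1.12 = 10.2 V.
Saturation requires V_DS ≥ V_GS − V_t = 0.603 V; 10.2 ≥ 0.603 ✓.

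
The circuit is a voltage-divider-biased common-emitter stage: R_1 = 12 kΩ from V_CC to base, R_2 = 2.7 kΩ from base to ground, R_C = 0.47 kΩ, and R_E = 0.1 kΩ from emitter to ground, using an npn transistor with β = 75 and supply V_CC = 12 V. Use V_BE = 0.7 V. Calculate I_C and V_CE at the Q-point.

I_C ≈ 12 mA, V_CE ≈ 5.4 V

Thevenize the base divider: V_Th = V_CC·R_2/(R_1+R_2) = 12×2.7/14.7 = 2.2 V, R_Th = R_1‖R_2 = 2.2 kΩ.
Base-emitter loop: V_Th = I_B·R_Th + V_BE + (β+1)I_B·R_E, so I_B = (2.2 − 0.7) / (2.2 + 76×0.1) = 0.153 mA.
I_C = β·I_B = 75×0.153 = 11.5 mA, and I_E = (β+1)I_B = 11.7 mA.
V_CE = V_CC − I_C·R_C − I_E·R_E = 12 − 11.5×0.47 − 11.7×0.1 = 5.43 V.
V_CE = 5.43 V > 0.2 V confirms active-region operation.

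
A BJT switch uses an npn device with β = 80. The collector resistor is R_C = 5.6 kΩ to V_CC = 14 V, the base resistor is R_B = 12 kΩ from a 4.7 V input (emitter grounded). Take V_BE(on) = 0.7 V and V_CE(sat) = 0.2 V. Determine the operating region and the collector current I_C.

saturation; I_C ≈ 2.5 mA

Assume active: I_B = (4.7 − 0.7)/12 = 0.333 mA, giving I_C = β·I_B = 26.7 mA.
But then V_CE = 14 − 26.7×5.6 = -135 V < V_CE(sat) = 0.2 V — impossible in the active region.
So the transistor is saturated. With V_CE = 0.2 V, I_C = (V_CC − 0.2)/R_C = 13.8/5.6 = 2.46 mA.
Check: β·I_B = 26.7 mA > I_C = 2.46 mA, confirming saturation.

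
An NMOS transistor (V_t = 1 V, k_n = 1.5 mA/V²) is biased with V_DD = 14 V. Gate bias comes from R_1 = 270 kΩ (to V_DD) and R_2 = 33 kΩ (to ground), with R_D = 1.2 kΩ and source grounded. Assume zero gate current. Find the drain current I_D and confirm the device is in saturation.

V_G = V_DD·R_2/(R_1+R_2) = 14×33/303 = 1.52 V. With the source grounded, V_GS = V_G = 1.52 V.
Assume saturation: I_D = (k_n/2)(V_GS − V_t)² = (1.5/2)×(1.52 − 1)² = 0.75×0.525² = 0.207 mA.
V_DS = V_DD − I_D·R_D = 14 − 0.207×1.2 = 13.8 V.
Saturation requires V_DS ≥ V_GS − V_t = 0.525 V; 13.8 ≥ 0.525 ✓.

I_D ≈ 0.21 mA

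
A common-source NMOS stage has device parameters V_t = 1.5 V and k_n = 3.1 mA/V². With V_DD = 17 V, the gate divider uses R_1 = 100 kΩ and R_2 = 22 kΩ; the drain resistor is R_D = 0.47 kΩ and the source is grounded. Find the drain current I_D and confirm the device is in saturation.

I_D ≈ 3.8 mA

V_G = V_DD·R_2/(R_1+R_2) = 17×22/122 = 3.07 V. With the source grounded, V_GS = V_G = 3.07 V.
Assume saturation: I_D = (k_n/2)(V_GS − V_t)² = (3.1/2)×(3.07 − 1.5)² = 1.55×1.57² = 3.8 mA.
V_DS = V_DD − I_D·R_D = 17 − 3.8×0.47 = 15.2 V.
Saturation requires V_DS ≥ V_GS − V_t = 1.57 V; 15.2 ≥ 1.57 ✓.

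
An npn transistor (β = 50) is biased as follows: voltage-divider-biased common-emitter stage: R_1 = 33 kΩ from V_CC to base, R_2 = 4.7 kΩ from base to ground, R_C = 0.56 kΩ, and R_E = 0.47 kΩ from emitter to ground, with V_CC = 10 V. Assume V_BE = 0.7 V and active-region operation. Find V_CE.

V_CE ≈ 9 V

Thevenize the base divider: V_Th = V_CC·R_2/(R_1+R_2) = 10×4.7/37.7 = 1.25 V, R_Th = R_1‖R_2 = 4.11 kΩ.
Base-emitter loop: V_Th = I_B·R_Th + V_BE + (β+1)I_B·R_E, so I_B = (1.25 − 0.7) / (4.11 + 51×0.47) = 0.0195 mA.
I_C = β·I_B = 50×0.0195 = 0.973 mA, and I_E = (β+1)I_B = 0.993 mA.
V_CE = V_CC − I_C·R_C − I_E·R_E = 10 − 0.973×0.56 − 0.993×0.47 = 8.99 V.
V_CE = 8.99 V > 0.2 V confirms active-region operation.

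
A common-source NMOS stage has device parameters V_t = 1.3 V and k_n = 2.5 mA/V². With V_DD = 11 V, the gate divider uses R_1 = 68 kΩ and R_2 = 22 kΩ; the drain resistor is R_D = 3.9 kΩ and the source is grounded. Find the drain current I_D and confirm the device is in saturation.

V_G = V_DD·R_2/(R_1+R_2) = 11×22/90 = 2.69 V. With the source grounded, V_GS = V_G = 2.69 V.
Assume saturation: I_D = (k_n/2)(V_GS − V_t)² = (2.5/2)×(2.69 − 1.3)² = 1.25×1.39² = 2.41 mA.
V_DS = V_DD − I_D·R_D = 11 − 2.41×3.9 = 1.6 V.
Saturation requires V_DS ≥ V_GS − V_t = 1.39 V; 1.6 ≥ 1.39 ✓.

I_D ≈ 2.4 mA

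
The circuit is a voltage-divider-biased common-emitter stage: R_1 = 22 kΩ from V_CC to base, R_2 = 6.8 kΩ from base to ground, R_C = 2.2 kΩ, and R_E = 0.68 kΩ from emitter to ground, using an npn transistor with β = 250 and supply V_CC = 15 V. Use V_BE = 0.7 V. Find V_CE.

V_CE ≈ 3.4 V

Thevenize the base divider: V_Th = V_CC·R_2/(R_1+R_2) = 15×6.8/28.8 = 3.54 V, R_Th = R_1‖R_2 = 5.19 kΩ.
Base-emitter loop: V_Th = I_B·R_Th + V_BE + (β+1)I_B·R_E, so I_B = (3.54 − 0.7) / (5.19 + 251×0.68) = 0.0162 mA.
I_C = β·I_B = 250×0.0162 = 4.04 mA, and I_E = (β+1)I_B = 4.06 mA.
V_CE = V_CC − I_C·R_C − I_E·R_E = 15 − 4.04×2.2 − 4.06×0.68 = 3.36 V.
V_CE = 3.36 V > 0.2 V confirms active-region operation.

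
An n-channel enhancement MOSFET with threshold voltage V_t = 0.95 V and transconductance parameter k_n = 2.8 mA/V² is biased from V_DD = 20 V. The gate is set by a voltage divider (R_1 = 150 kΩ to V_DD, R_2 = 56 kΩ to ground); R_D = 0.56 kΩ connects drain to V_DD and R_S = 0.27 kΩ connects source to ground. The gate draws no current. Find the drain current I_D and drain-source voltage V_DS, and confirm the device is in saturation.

I_D ≈ 7.8 mA, V_DS ≈ 13 V

V_G = V_DD·R_2/(R_1+R_2) = 20×56/206 = 5.44 V.
Assume saturation: I_D = (k_n/2)(V_GS − V_t)² with V_GS = V_G − I_D·R_S = 5.44 − 0.27·I_D.
Substituting gives 0.102·I_D² − 4.39·I_D + 28.2 = 0, with roots I_D = 7.85 or 35.2 mA.
The root I_D = 35.2 mA gives V_GS = -4.06 V ≤ V_t, so take I_D = 7.85 mA.
Then V_GS = 3.32 V and V_DS = V_DD − I_D(R_D+R_S) = 20 − 7.85×0.83 = 13.5 V.
Saturation requires V_DS ≥ V_GS − V_t = 2.37 V; 13.5 ≥ 2.37 ✓.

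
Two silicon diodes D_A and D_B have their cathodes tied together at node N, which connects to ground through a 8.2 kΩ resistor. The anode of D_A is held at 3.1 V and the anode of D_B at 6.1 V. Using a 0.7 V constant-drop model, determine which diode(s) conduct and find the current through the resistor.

Assume both conduct. Then node N would need to be at both 3.1−0.7 = 2.4 V and 6.1−0.7 = 5.4 V, which is impossible.
Assume only D_B conducts: V_N = 6.1 − 0.7 = 5.4 V, so I_R = 5.4/8.2 = 0.659 mA.
Check D_A: its anode-to-cathode voltage is 3.1 − 5.4 = -2.3 V < 0.7 V, so it is off. The assumption is consistent.

Only D_B conducts; I_R ≈ 0.66 mA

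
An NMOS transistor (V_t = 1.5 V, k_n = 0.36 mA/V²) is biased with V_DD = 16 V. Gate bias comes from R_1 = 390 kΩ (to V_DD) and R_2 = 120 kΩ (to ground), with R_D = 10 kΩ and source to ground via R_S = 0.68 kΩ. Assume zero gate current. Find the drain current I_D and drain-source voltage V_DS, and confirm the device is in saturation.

V_G = V_DD·R_2/(R_1+R_2) = 16×120/510 = 3.76 V.
Assume saturation: I_D = (k_n/2)(V_GS − V_t)² with V_GS = V_G − I_D·R_S = 3.76 − 0.68·I_D.
Substituting gives 0.0832·I_D² − 1.55·I_D + 0.923 = 0, with roots I_D = 0.614 or 18.1 mA.
The root I_D = 18.1 mA gives V_GS = -8.52 V ≤ V_t, so take I_D = 0.614 mA.
Then V_GS = 3.35 V and V_DS = V_DD − I_D(R_D+R_S) = 16 − 0.614×10.7 = 9.44 V.
Saturation requires V_DS ≥ V_GS − V_t = 1.85 V; 9.44 ≥ 1.85 ✓.

I_D ≈ 0.61 mA, V_DS ≈ 9.4 V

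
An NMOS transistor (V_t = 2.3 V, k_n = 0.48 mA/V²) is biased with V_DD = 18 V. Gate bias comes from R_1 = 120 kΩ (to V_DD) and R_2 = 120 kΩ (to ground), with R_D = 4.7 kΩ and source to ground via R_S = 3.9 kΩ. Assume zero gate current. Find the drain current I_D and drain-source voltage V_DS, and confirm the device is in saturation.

V_G = V_DD·R_2/(R_1+R_2) = 18×120/240 = 9 V.
Assume saturation: I_D = (k_n/2)(V_GS − V_t)² with V_GS = V_G − I_D·R_S = 9 − 3.9·I_D.
Substituting gives 3.65·I_D² − 13.5·I_D + 10.8 = 0, with roots I_D = 1.16 or 2.55 mA.
The root I_D = 2.55 mA gives V_GS = -0.962 V ≤ V_t, so take I_D = 1.16 mA.
Then V_GS = 4.49 V and V_DS = V_DD − I_D(R_D+R_S) = 18 − 1.16×8.6 = 8.06 V.
Saturation requires V_DS ≥ V_GS − V_t = 2.19 V; 8.06 ≥ 2.19 ✓.

I_D ≈ 1.2 mA, V_DS ≈ 8.1 V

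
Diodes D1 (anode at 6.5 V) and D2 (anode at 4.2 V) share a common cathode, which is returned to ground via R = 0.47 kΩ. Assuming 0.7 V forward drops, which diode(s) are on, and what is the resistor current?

Only D1 conducts; I_R ≈ 12 mA

Assume both conduct. Then node N would need to be at both 6.5−0.7 = 5.8 V and 4.2−0.7 = 3.5 V, which is impossible.
Assume only D1 conducts: V_N = 6.5 − 0.7 = 5.8 V, so I_R = 5.8/0.47 = 12.3 mA.
Check D2: its anode-to-cathode voltage is 4.2 − 5.8 = -1.6 V < 0.7 V, so it is off. The assumption is consistent.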